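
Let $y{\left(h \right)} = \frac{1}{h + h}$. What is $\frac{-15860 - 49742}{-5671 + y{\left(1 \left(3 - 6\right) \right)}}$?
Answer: $\frac{393612}{34027} \approx 11.568$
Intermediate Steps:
$y{\left(h \right)} = \frac{1}{2 h}$
$\frac{-15860 - 49742}{-5671 + y{\left(1 \left(3 - 6\right) \right)}} = \frac{-15860 - 49742}{-5671 + \frac{1}{2 \cdot 1 \left(3 - 6\right)}} = - \frac{65602}{-5671 + \frac{1}{2 \cdot 1 \left(-3\right)}} = - \frac{65602}{-5671 + \frac{1}{2 \left(-3\right)}} = - \frac{65602}{-5671 + \frac{1}{2} \left(- \frac{1}{3}\right)} = - \frac{65602}{-5671 - \frac{1}{6}} = - \frac{65602}{- \frac{34027}{6}} = \left(-65602\right) \left(- \frac{6}{34027}\right) = \frac{393612}{34027}$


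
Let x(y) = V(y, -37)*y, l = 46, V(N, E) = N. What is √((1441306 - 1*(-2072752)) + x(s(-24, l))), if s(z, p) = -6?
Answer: √3514094 ≈ 1874.6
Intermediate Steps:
x(y) = y² (x(y) = y*y = y²)
√((1441306 - 1*(-2072752)) + x(s(-24, l))) = √((1441306 - 1*(-2072752)) + (-6)²) = √((1441306 + 2072752) + 36) = √(3514058 + 36) = √3514094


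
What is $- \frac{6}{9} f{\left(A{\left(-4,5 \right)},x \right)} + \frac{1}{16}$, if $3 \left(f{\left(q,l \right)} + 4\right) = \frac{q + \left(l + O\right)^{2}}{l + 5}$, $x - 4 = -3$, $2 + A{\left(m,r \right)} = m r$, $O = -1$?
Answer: $\frac{1531}{432} \approx 3.544$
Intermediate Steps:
$A{\left(m,r \right)} = -2 + m r$
$x = 1$ ($x = 4 - 3 = 1$)
$f{\left(q,l \right)} = -4 + \frac{q + \left(-1 + l\right)^{2}}{3 \left(5 + l\right)}$ ($f{\left(q,l \right)} = -4 + \frac{\left(q + \left(l - 1\right)^{2}\right) \frac{1}{l + 5}}{3} = -4 + \frac{\left(q + \left(-1 + l\right)^{2}\right) \frac{1}{5 + l}}{3} = -4 + \frac{\frac{1}{5 + l} \left(q + \left(-1 + l\right)^{2}\right)}{3} = -4 + \frac{q + \left(-1 + l\right)^{2}}{3 \left(5 + l\right)}$)
$- \frac{6}{9} f{\left(A{\left(-4,5 \right)},x \right)} + \frac{1}{16} = - \frac{6}{9} \frac{-59 - 22 + 1^{2} - 14}{3 \left(5 + 1\right)} + \frac{1}{16} = \left(-6\right) \frac{1}{9} \frac{-59 - 22 + 1 - 14}{3 \cdot 6} + \frac{1}{16} = - \frac{2 \cdot \frac{1}{3} \cdot \frac{1}{6} \left(-59 - 22 + 1 - 14\right)}{3} + \frac{1}{16} = - \frac{2 \cdot \frac{1}{3} \cdot \frac{1}{6} \left(-94\right)}{3} + \frac{1}{16} = \left(- \frac{2}{3}\right) \left(- \frac{47}{9}\right) + \frac{1}{16} = \frac{94}{27} + \frac{1}{16} = \frac{1531}{432}$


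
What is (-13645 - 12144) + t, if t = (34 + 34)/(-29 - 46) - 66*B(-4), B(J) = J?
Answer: -1914443/75 ≈ -25526.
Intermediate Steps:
t = 19732/75 (t = (34 + 34)/(-29 - 46) - 66*(-4) = 68/(-75) + 264 = 68*(-1/75) + 264 = -68/75 + 264 = 19732/75 ≈ 263.09)
(-13645 - 12144) + t = (-13645 - 12144) + 19732/75 = -25789 + 19732/75 = -1914443/75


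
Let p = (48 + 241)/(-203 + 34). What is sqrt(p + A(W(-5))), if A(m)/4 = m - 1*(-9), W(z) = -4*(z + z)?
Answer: sqrt(32835)/13 ≈ 13.939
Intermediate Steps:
W(z) = -8*z
p = -289/169 (p = 289/(-169) = 289*(-1/169) = -289/169 ≈ -1.7101)
A(m) = 36 + 4*m (A(m) = 4*(m - 1*(-9)) = 4*(m + 9) = 4*(9 + m) = 36 + 4*m)
sqrt(p + A(W(-5))) = sqrt(-289/169 + (36 + 4*(-8*(-5)))) = sqrt(-289/169 + (36 + 4*40)) = sqrt(-289/169 + (36 + 160)) = sqrt(-289/169 + 196) = sqrt(32835/169) = sqrt(32835)/13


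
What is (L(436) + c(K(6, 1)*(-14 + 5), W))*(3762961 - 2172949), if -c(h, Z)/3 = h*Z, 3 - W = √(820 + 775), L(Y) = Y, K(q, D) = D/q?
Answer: 714710394 - 7155054*√1595 ≈ 4.2896e+8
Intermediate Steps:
W = 3 - √1595 (W = 3 - √(820 + 775) = 3 - √1595 ≈ -36.937)
c(h, Z) = -3*Z*h (c(h, Z) = -3*h*Z = -3*Z*h)
(L(436) + c(K(6, 1)*(-14 + 5), W))*(3762961 - 2172949) = (436 - 3*(3 - √1595)*(1/6)*(-14 + 5))*(3762961 - 2172949) = (436 - 3*(3 - √1595)*(1*(⅙))*(-9))*1590012 = (436 - 3*(3 - √1595)*(⅙)*(-9))*1590012 = (436 - 3*(3 - √1595)*(-3/2))*1590012 = (436 + (27/2 - 9*√1595/2))*1590012 = (899/2 - 9*√1595/2)*1590012 = 714710394 - 7155054*√1595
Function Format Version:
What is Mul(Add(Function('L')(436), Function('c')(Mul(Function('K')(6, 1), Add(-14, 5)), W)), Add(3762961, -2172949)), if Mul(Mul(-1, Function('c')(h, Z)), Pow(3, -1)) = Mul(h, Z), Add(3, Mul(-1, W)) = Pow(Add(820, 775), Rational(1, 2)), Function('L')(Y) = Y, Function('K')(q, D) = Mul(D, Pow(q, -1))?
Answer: Add(714710394, Mul(-7155054, Pow(1595, Rational(1, 2)))) ≈ 4.2896e+8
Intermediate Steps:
W = Add(3, Mul(-1, Pow(1595, Rational(1, 2)))) (W = Add(3, Mul(-1, Pow(Add(820, 775), Rational(1, 2)))) = Add(3, Mul(-1, Pow(1595, Rational(1, 2)))) ≈ -36.937)
Function('c')(h, Z) = Mul(-3, Z, h) (Function('c')(h, Z) = Mul(-3, Mul(h, Z)) = Mul(-3, Mul(Z, h)) = Mul(-3, Z, h))
Mul(Add(Function('L')(436), Function('c')(Mul(Function('K')(6, 1), Add(-14, 5)), W)), Add(3762961, -2172949)) = Mul(Add(436, Mul(-3, Add(3, Mul(-1, Pow(1595, Rational(1, 2)))), Mul(Mul(1, Pow(6, -1)), Add(-14, 5)))), Add(3762961, -2172949)) = Mul(Add(436, Mul(-3, Add(3, Mul(-1, Pow(1595, Rational(1, 2)))), Mul(Mul(1, Rational(1, 6)), -9))), 1590012) = Mul(Add(436, Mul(-3, Add(3, Mul(-1, Pow(1595, Rational(1, 2)))), Mul(Rational(1, 6), -9))), 1590012) = Mul(Add(436, Mul(-3, Add(3, Mul(-1, Pow(1595, Rational(1, 2)))), Rational(-3, 2))), 1590012) = Mul(Add(436, Add(Rational(27, 2), Mul(Rational(-9, 2), Pow(1595, Rational(1, 2))))), 1590012) = Mul(Add(Rational(899, 2), Mul(Rational(-9, 2), Pow(1595, Rational(1, 2)))), 1590012) = Add(714710394, Mul(-7155054, Pow(1595, Rational(1, 2))))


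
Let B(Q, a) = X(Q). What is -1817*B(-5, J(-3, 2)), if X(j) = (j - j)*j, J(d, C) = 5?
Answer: 0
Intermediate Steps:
X(j) = 0 (X(j) = 0*j = 0)
B(Q, a) = 0
-1817*B(-5, J(-3, 2)) = -1817*0 = 0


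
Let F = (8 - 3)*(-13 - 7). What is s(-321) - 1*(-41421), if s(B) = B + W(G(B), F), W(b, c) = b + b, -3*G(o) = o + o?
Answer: 41528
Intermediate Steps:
G(o) = -2*o/3 (G(o) = -(o + o)/3 = -2*o/3)
F = -100 (F = 5*(-20) = -100)
W(b, c) = 2*b
s(B) = -B/3 (s(B) = B + 2*(-2*B/3) = B - 4*B/3 = -B/3)
s(-321) - 1*(-41421) = -⅓*(-321) - 1*(-41421) = 107 + 41421 = 41528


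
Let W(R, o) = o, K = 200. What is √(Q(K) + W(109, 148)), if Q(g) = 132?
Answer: 2*√70 ≈ 16.733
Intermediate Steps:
√(Q(K) + W(109, 148)) = √(132 + 148) = √280 = 2*√70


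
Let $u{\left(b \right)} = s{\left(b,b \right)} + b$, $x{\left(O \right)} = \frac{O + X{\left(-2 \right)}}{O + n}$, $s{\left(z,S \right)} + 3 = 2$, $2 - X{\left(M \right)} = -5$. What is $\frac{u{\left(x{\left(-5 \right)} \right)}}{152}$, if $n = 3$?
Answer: $- \frac{1}{76} \approx -0.013158$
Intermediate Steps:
$X{\left(M \right)} = 7$ ($X{\left(M \right)} = 2 - -5 = 2 + 5 = 7$)
$s{\left(z,S \right)} = -1$ ($s{\left(z,S \right)} = -3 + 2 = -1$)
$x{\left(O \right)} = \frac{7 + O}{3 + O}$ ($x{\left(O \right)} = \frac{O + 7}{O + 3} = \frac{7 + O}{3 + O}$)
$u{\left(b \right)} = -1 + b$
$\frac{u{\left(x{\left(-5 \right)} \right)}}{152} = \frac{-1 + \frac{7 - 5}{3 - 5}}{152} = \left(-1 + \frac{1}{-2} \cdot 2\right) \frac{1}{152} = \left(-1 - 1\right) \frac{1}{152} = \left(-2\right) \frac{1}{152} = - \frac{1}{76}$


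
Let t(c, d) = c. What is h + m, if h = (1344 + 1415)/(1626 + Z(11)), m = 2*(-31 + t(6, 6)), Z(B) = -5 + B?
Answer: -78841/1632 ≈ -48.309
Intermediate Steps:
m = -50 (m = 2*(-31 + 6) = 2*(-25) = -50)
h = 2759/1632 (h = (1344 + 1415)/(1626 + (-5 + 11)) = 2759/(1626 + 6) = 2759/1632 ≈ 1.6906)
h + m = 2759/1632 - 50 = -78841/1632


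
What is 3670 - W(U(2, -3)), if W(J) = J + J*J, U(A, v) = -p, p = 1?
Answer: 3670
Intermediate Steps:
U(A, v) = -1 (U(A, v) = -1*1 = -1)
W(J) = J + J²
3670 - W(U(2, -3)) = 3670 - (-1)*(1 - 1) = 3670 - (-1)*0 = 3670 - 1*0 = 3670 + 0 = 3670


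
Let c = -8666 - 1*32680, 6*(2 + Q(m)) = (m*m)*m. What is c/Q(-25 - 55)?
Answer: 62019/128003 ≈ 0.48451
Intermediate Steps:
Q(m) = -2 + m³/6 (Q(m) = -2 + ((m*m)*m)/6 = -2 + (m²*m)/6 = -2 + m³/6)
c = -41346 (c = -8666 - 32680 = -41346)
c/Q(-25 - 55) = -41346/(-2 + (-25 - 55)³/6) = -41346/(-2 + (⅙)*(-80)³) = -41346/(-2 + (⅙)*(-512000)) = -41346/(-2 - 256000/3) = -41346/(-256006/3) = -41346*(-3/256006) = 62019/128003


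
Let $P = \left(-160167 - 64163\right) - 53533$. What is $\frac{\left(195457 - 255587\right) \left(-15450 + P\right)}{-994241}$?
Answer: $- \frac{17636910690}{994241} \approx -17739.0$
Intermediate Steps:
$P = -277863$ ($P = -224330 - 53533 = -277863$)
$\frac{\left(195457 - 255587\right) \left(-15450 + P\right)}{-994241} = \frac{\left(195457 - 255587\right) \left(-15450 - 277863\right)}{-994241} = \left(-60130\right) \left(-293313\right) \left(- \frac{1}{994241}\right) = 17636910690 \left(- \frac{1}{994241}\right) = - \frac{17636910690}{994241}$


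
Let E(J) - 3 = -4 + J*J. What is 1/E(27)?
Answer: 1/728 ≈ 0.0013736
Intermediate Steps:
E(J) = -1 + J² (E(J) = 3 + (-4 + J*J) = 3 + (-4 + J²) = -1 + J²)
1/E(27) = 1/(-1 + 27²) = 1/(-1 + 729) = 1/728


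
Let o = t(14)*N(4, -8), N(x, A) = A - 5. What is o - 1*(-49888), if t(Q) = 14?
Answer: 49706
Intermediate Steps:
N(x, A) = -5 + A
o = -182 (o = 14*(-5 - 8) = 14*(-13) = -182)
o - 1*(-49888) = -182 - 1*(-49888) = -182 + 49888 = 49706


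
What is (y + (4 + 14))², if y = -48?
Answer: 900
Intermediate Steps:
(y + (4 + 14))² = (-48 + (4 + 14))² = (-48 + 18)² = (-30)² = 900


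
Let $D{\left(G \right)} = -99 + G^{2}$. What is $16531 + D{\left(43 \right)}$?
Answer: $18281$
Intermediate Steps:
$16531 + D{\left(43 \right)} = 16531 - \left(99 - 43^{2}\right) = 16531 + \left(-99 + 1849\right) = 16531 + 1750 = 18281$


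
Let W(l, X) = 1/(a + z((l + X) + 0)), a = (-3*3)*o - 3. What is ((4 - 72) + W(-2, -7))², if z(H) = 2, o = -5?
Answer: 8946081/1936 ≈ 4620.9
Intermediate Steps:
a = 42 (a = -3*3*(-5) - 3 = -9*(-5) - 3 = 45 - 3 = 42)
W(l, X) = 1/44 (W(l, X) = 1/(42 + 2) = 1/44)
((4 - 72) + W(-2, -7))² = ((4 - 72) + 1/44)² = (-68 + 1/44)² = (-2991/44)² = 8946081/1936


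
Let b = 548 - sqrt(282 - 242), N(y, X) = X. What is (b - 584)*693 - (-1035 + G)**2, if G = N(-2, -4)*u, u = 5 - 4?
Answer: -1104469 - 1386*sqrt(10) ≈ -1.1089e+6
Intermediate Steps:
u = 1
G = -4 (G = -4*1 = -4)
b = 548 - 2*sqrt(10) (b = 548 - sqrt(40) = 548 - 2*sqrt(10) ≈ 541.68)
(b - 584)*693 - (-1035 + G)**2 = ((548 - 2*sqrt(10)) - 584)*693 - (-1035 - 4)**2 = (-36 - 2*sqrt(10))*693 - 1*(-1039)**2 = (-24948 - 1386*sqrt(10)) - 1*1079521 = (-24948 - 1386*sqrt(10)) - 1079521 = -1104469 - 1386*sqrt(10)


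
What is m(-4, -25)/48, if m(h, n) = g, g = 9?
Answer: 3/16 ≈ 0.18750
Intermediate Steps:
m(h, n) = 9
m(-4, -25)/48 = 9/48 = 9*(1/48) = 3/16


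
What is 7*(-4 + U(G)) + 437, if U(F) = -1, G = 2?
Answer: 402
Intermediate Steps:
7*(-4 + U(G)) + 437 = 7*(-4 - 1) + 437 = 7*(-5) + 437 = -35 + 437 = 402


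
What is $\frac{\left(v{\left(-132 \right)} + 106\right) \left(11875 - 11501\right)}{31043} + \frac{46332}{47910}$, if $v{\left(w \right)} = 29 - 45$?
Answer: $\frac{508489146}{247878355} \approx 2.0514$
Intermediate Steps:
$v{\left(w \right)} = -16$ ($v{\left(w \right)} = 29 - 45 = -16$)
$\frac{\left(v{\left(-132 \right)} + 106\right) \left(11875 - 11501\right)}{31043} + \frac{46332}{47910} = \frac{\left(-16 + 106\right) \left(11875 - 11501\right)}{31043} + \frac{46332}{47910} = 90 \cdot 374 \cdot \frac{1}{31043} + 46332 \cdot \frac{1}{47910} = 33660 \cdot \frac{1}{31043} + \frac{7722}{7985} = \frac{33660}{31043} + \frac{7722}{7985} = \frac{508489146}{247878355}$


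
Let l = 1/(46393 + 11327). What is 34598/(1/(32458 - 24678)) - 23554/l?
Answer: -1090364440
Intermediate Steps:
l = 1/57720 ≈ 1.7325e-5
34598/(1/(32458 - 24678)) - 23554/l = 34598/(1/(32458 - 24678)) - 23554/1/57720 = 34598/(1/7780) - 23554*57720 = 34598/(1/7780) - 1359536880 = 34598*7780 - 1359536880 = 269172440 - 1359536880 = -1090364440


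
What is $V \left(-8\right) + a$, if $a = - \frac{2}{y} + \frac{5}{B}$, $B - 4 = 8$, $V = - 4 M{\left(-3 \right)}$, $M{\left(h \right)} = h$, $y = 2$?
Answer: $- \frac{1159}{12} \approx -96.583$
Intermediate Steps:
$V = 12$ ($V = \left(-4\right) \left(-3\right) = 12$)
$B = 12$ ($B = 4 + 8 = 12$)
$a = - \frac{7}{12}$ ($a = - \frac{2}{2} + \frac{5}{12} = \left(-2\right) \frac{1}{2} + 5 \cdot \frac{1}{12} = -1 + \frac{5}{12} = - \frac{7}{12} \approx -0.58333$)
$V \left(-8\right) + a = 12 \left(-8\right) - \frac{7}{12} = -96 - \frac{7}{12} = - \frac{1159}{12}$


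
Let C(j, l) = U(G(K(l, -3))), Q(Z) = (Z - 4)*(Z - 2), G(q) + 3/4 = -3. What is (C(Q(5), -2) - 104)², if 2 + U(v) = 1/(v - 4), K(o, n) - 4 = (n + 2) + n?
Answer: 10824100/961 ≈ 11263.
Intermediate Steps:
K(o, n) = 6 + 2*n (K(o, n) = 4 + ((n + 2) + n) = 4 + ((2 + n) + n) = 4 + (2 + 2*n) = 6 + 2*n)
G(q) = -15/4 (G(q) = -¾ - 3 = -15/4)
U(v) = -2 + 1/(-4 + v) (U(v) = -2 + 1/(v - 4) = -2 + 1/(-4 + v))
Q(Z) = (-4 + Z)*(-2 + Z)
C(j, l) = -66/31 (C(j, l) = (9 - 2*(-15/4))/(-4 - 15/4) = (9 + 15/2)/(-31/4) = -4/31*33/2 = -66/31)
(C(Q(5), -2) - 104)² = (-66/31 - 104)² = (-3290/31)² = 10824100/961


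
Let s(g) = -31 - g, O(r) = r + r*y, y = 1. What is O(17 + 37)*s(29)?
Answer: -6480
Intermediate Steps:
O(r) = 2*r (O(r) = r + r*1 = r + r = 2*r)
O(17 + 37)*s(29) = (2*(17 + 37))*(-31 - 1*29) = (2*54)*(-31 - 29) = 108*(-60) = -6480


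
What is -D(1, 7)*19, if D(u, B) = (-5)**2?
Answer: -475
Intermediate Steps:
D(u, B) = 25
-D(1, 7)*19 = -1*25*19 = -25*19 = -475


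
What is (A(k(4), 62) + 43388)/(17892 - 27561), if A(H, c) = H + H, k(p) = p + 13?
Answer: -14474/3223 ≈ -4.4908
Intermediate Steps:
k(p) = 13 + p
A(H, c) = 2*H
(A(k(4), 62) + 43388)/(17892 - 27561) = (2*(13 + 4) + 43388)/(17892 - 27561) = (2*17 + 43388)/(-9669) = (34 + 43388)*(-1/9669) = 43422*(-1/9669) = -14474/3223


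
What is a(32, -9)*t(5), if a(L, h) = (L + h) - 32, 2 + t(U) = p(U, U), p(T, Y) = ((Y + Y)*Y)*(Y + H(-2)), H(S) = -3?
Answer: -882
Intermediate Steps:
p(T, Y) = 2*Y²*(-3 + Y) (p(T, Y) = ((Y + Y)*Y)*(Y - 3) = ((2*Y)*Y)*(-3 + Y) = (2*Y²)*(-3 + Y) = 2*Y²*(-3 + Y))
t(U) = -2 + 2*U²*(-3 + U)
a(L, h) = -32 + L + h
a(32, -9)*t(5) = (-32 + 32 - 9)*(-2 + 2*5²*(-3 + 5)) = -9*(-2 + 2*25*2) = -9*(-2 + 100) = -9*98 = -882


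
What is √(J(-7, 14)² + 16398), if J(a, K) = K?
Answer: √16594 ≈ 128.82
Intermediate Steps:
√(J(-7, 14)² + 16398) = √(14² + 16398) = √(196 + 16398) = √16594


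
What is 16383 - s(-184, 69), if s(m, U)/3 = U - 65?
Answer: 16371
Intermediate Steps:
s(m, U) = -195 + 3*U (s(m, U) = 3*(U - 65) = 3*(-65 + U) = -195 + 3*U)
16383 - s(-184, 69) = 16383 - (-195 + 3*69) = 16383 - (-195 + 207) = 16383 - 1*12 = 16383 - 12 = 16371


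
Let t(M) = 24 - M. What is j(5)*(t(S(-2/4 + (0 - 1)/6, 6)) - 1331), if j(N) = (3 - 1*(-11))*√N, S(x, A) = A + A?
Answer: -18466*√5 ≈ -41291.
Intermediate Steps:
S(x, A) = 2*A
j(N) = 14*√N (j(N) = (3 + 11)*√N = 14*√N)
j(5)*(t(S(-2/4 + (0 - 1)/6, 6)) - 1331) = (14*√5)*((24 - 2*6) - 1331) = (14*√5)*((24 - 1*12) - 1331) = (14*√5)*((24 - 12) - 1331) = (14*√5)*(12 - 1331) = (14*√5)*(-1319) = -18466*√5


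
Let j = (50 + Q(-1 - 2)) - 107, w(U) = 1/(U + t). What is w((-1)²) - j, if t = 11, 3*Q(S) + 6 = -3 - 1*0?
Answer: 721/12 ≈ 60.083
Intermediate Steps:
Q(S) = -3 (Q(S) = -2 + (-3 - 1*0)/3 = -2 + (-3 + 0)/3 = -2 + (⅓)*(-3) = -2 - 1 = -3)
w(U) = 1/(11 + U) (w(U) = 1/(U + 11) = 1/(11 + U))
j = -60 (j = (50 - 3) - 107 = 47 - 107 = -60)
w((-1)²) - j = 1/(11 + (-1)²) - 1*(-60) = 1/(11 + 1) + 60 = 1/12 + 60 = 721/12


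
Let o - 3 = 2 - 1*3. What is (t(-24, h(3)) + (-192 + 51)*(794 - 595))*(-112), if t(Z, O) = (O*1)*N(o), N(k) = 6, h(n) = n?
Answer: 3140592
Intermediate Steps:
o = 2 (o = 3 + (2 - 1*3) = 3 + (2 - 3) = 3 - 1 = 2)
t(Z, O) = 6*O (t(Z, O) = (O*1)*6 = O*6 = 6*O)
(t(-24, h(3)) + (-192 + 51)*(794 - 595))*(-112) = (6*3 + (-192 + 51)*(794 - 595))*(-112) = (18 - 141*199)*(-112) = (18 - 28059)*(-112) = -28041*(-112) = 3140592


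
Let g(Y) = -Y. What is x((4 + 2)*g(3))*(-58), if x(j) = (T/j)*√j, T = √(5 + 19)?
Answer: 116*I*√3/3 ≈ 66.973*I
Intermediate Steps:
T = 2*√6 (T = √24 = 2*√6 ≈ 4.8990)
x(j) = 2*√6/√j (x(j) = ((2*√6)/j)*√j = (2*√6/j)*√j = 2*√6/√j)
x((4 + 2)*g(3))*(-58) = (2*√6/√((4 + 2)*(-1*3)))*(-58) = (2*√6/√(6*(-3)))*(-58) = (2*√6/√(-18))*(-58) = (2*√6*(-I*√2/6))*(-58) = -2*I*√3/3*(-58) = 116*I*√3/3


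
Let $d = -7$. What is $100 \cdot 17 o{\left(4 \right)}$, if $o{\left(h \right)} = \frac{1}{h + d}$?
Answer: $- \frac{1700}{3} \approx -566.67$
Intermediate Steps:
$o{\left(h \right)} = \frac{1}{-7 + h}$ ($o{\left(h \right)} = \frac{1}{h - 7} = \frac{1}{-7 + h}$)
$100 \cdot 17 o{\left(4 \right)} = \frac{100 \cdot 17}{-7 + 4} = \frac{1700}{-3} = 1700 \left(- \frac{1}{3}\right) = - \frac{1700}{3}$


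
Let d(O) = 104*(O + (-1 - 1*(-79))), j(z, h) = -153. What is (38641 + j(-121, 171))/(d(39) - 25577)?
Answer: -38488/13409 ≈ -2.8703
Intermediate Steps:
d(O) = 8112 + 104*O (d(O) = 104*(O + (-1 + 79)) = 104*(O + 78) = 104*(78 + O) = 8112 + 104*O)
(38641 + j(-121, 171))/(d(39) - 25577) = (38641 - 153)/((8112 + 104*39) - 25577) = 38488/((8112 + 4056) - 25577) = 38488/(12168 - 25577) = 38488/(-13409) = 38488*(-1/13409) = -38488/13409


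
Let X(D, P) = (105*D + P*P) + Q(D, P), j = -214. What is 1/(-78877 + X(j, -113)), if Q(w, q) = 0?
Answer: -1/88578 ≈ -1.1289e-5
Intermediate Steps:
X(D, P) = P² + 105*D (X(D, P) = (105*D + P*P) + 0 = (105*D + P²) + 0 = (P² + 105*D) + 0 = P² + 105*D)
1/(-78877 + X(j, -113)) = 1/(-78877 + ((-113)² + 105*(-214))) = 1/(-78877 + (12769 - 22470)) = 1/(-78877 - 9701) = 1/(-88578) = -1/88578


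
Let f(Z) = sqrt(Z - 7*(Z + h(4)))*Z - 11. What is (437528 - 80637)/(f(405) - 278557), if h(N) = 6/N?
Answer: -22092980464/17333429697 - 1784455*I*sqrt(9762)/1925936633 ≈ -1.2746 - 0.091545*I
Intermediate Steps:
f(Z) = -11 + Z*sqrt(-21/2 - 6*Z) (f(Z) = sqrt(Z - 7*(Z + 6/4))*Z - 11 = sqrt(Z - 7*(Z + 6*(1/4)))*Z - 11 = sqrt(Z - 7*(Z + 3/2))*Z - 11 = sqrt(Z - 7*(3/2 + Z))*Z - 11 = sqrt(Z + (-21/2 - 7*Z))*Z - 11 = sqrt(-21/2 - 6*Z)*Z - 11 = Z*sqrt(-21/2 - 6*Z) - 11 = -11 + Z*sqrt(-21/2 - 6*Z))
(437528 - 80637)/(f(405) - 278557) = (437528 - 80637)/((-11 + (1/2)*405*sqrt(-42 - 24*405)) - 278557) = 356891/((-11 + (1/2)*405*sqrt(-42 - 9720)) - 278557) = 356891/((-11 + (1/2)*405*sqrt(-9762)) - 278557) = 356891/((-11 + (1/2)*405*(I*sqrt(9762))) - 278557) = 356891/((-11 + 405*I*sqrt(9762)/2) - 278557) = 356891/(-278568 + 405*I*sqrt(9762)/2)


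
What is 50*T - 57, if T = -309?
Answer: -15507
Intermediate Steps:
50*T - 57 = 50*(-309) - 57 = -15450 - 57 = -15507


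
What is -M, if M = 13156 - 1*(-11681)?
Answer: -24837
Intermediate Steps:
M = 24837 (M = 13156 + 11681 = 24837)
-M = -1*24837 = -24837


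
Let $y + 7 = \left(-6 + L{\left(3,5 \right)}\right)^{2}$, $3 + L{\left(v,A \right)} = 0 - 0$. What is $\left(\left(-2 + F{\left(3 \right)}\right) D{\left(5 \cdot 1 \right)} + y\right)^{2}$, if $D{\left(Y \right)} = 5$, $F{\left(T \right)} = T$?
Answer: $6241$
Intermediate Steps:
$L{\left(v,A \right)} = -3$ ($L{\left(v,A \right)} = -3 + \left(0 - 0\right) = -3 + \left(0 + 0\right) = -3 + 0 = -3$)
$y = 74$ ($y = -7 + \left(-6 - 3\right)^{2} = -7 + \left(-9\right)^{2} = -7 + 81 = 74$)
$\left(\left(-2 + F{\left(3 \right)}\right) D{\left(5 \cdot 1 \right)} + y\right)^{2} = \left(\left(-2 + 3\right) 5 + 74\right)^{2} = \left(1 \cdot 5 + 74\right)^{2} = \left(5 + 74\right)^{2} = 79^{2} = 6241$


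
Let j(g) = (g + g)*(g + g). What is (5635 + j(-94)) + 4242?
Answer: 45221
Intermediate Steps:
j(g) = 4*g² (j(g) = (2*g)*(2*g) = 4*g²)
(5635 + j(-94)) + 4242 = (5635 + 4*(-94)²) + 4242 = (5635 + 4*8836) + 4242 = (5635 + 35344) + 4242 = 40979 + 4242 = 45221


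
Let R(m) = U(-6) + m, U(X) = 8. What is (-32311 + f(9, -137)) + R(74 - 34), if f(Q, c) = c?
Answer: -32400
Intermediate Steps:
R(m) = 8 + m
(-32311 + f(9, -137)) + R(74 - 34) = (-32311 - 137) + (8 + (74 - 34)) = -32448 + (8 + 40) = -32448 + 48 = -32400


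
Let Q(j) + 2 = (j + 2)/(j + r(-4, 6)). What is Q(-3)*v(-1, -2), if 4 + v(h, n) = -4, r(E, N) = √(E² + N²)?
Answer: 712/43 + 16*√13/43 ≈ 17.900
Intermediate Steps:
v(h, n) = -8 (v(h, n) = -4 - 4 = -8)
Q(j) = -2 + (2 + j)/(j + 2*√13) (Q(j) = -2 + (j + 2)/(j + √((-4)² + 6²)) = -2 + (2 + j)/(j + √(16 + 36)) = -2 + (2 + j)/(j + √52) = -2 + (2 + j)/(j + 2*√13))
Q(-3)*v(-1, -2) = ((2 - 1*(-3) - 4*√13)/(-3 + 2*√13))*(-8) = ((2 + 3 - 4*√13)/(-3 + 2*√13))*(-8) = ((5 - 4*√13)/(-3 + 2*√13))*(-8) = -8*(5 - 4*√13)/(-3 + 2*√13)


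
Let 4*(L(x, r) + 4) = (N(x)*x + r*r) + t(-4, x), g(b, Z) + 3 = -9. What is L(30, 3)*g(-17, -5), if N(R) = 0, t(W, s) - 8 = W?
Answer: 9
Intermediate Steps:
t(W, s) = 8 + W
g(b, Z) = -12 (g(b, Z) = -3 - 9 = -12)
L(x, r) = -3 + r²/4 (L(x, r) = -4 + ((0*x + r*r) + (8 - 4))/4 = -4 + ((0 + r²) + 4)/4 = -4 + (r² + 4)/4 = -4 + (4 + r²)/4 = -4 + (1 + r²/4) = -3 + r²/4)
L(30, 3)*g(-17, -5) = (-3 + (¼)*3²)*(-12) = (-3 + (¼)*9)*(-12) = (-3 + 9/4)*(-12) = -¾*(-12) = 9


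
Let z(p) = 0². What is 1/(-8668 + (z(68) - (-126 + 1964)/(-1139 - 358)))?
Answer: -1497/12974158 ≈ -0.00011538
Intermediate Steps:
z(p) = 0
1/(-8668 + (z(68) - (-126 + 1964)/(-1139 - 358))) = 1/(-8668 + (0 - (-126 + 1964)/(-1139 - 358))) = 1/(-8668 + (0 - 1838/(-1497))) = 1/(-8668 + (0 - 1838*(-1)/1497)) = 1/(-8668 + (0 - 1*(-1838/1497))) = 1/(-8668 + (0 + 1838/1497)) = 1/(-8668 + 1838/1497) = 1/(-12974158/1497) = -1497/12974158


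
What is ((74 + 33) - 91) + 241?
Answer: 257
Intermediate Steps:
((74 + 33) - 91) + 241 = (107 - 91) + 241 = 16 + 241 = 257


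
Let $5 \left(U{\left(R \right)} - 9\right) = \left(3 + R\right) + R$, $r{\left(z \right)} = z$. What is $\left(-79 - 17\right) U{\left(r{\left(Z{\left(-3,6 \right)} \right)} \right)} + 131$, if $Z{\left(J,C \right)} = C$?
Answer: $-1021$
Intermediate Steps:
$U{\left(R \right)} = \frac{48}{5} + \frac{2 R}{5}$ ($U{\left(R \right)} = 9 + \frac{\left(3 + R\right) + R}{5} = 9 + \frac{3 + 2 R}{5} = 9 + \left(\frac{3}{5} + \frac{2 R}{5}\right) = \frac{48}{5} + \frac{2 R}{5}$)
$\left(-79 - 17\right) U{\left(r{\left(Z{\left(-3,6 \right)} \right)} \right)} + 131 = \left(-79 - 17\right) \left(\frac{48}{5} + \frac{2}{5} \cdot 6\right) + 131 = - 96 \left(\frac{48}{5} + \frac{12}{5}\right) + 131 = \left(-96\right) 12 + 131 = -1152 + 131 = -1021$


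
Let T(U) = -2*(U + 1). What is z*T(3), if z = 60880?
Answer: -487040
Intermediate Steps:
T(U) = -2 - 2*U (T(U) = -2*(1 + U) = -2 - 2*U)
z*T(3) = 60880*(-2 - 2*3) = 60880*(-2 - 6) = 60880*(-8) = -487040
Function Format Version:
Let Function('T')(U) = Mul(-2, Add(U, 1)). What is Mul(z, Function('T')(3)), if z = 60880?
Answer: -487040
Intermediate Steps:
Function('T')(U) = Add(-2, Mul(-2, U)) (Function('T')(U) = Mul(-2, Add(1, U)) = Add(-2, Mul(-2, U)))
Mul(z, Function('T')(3)) = Mul(60880, Add(-2, Mul(-2, 3))) = Mul(60880, Add(-2, -6)) = Mul(60880, -8) = -487040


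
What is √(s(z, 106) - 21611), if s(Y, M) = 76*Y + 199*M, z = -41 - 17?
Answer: 5*I*√197 ≈ 70.178*I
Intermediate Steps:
z = -58
√(s(z, 106) - 21611) = √((76*(-58) + 199*106) - 21611) = √((-4408 + 21094) - 21611) = √(16686 - 21611) = √(-4925) = 5*I*√197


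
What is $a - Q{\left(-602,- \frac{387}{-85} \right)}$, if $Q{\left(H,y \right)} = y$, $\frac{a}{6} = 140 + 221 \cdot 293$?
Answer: $\frac{33095043}{85} \approx 3.8935 \cdot 10^{5}$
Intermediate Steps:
$a = 389358$ ($a = 6 \left(140 + 221 \cdot 293\right) = 6 \left(140 + 64753\right) = 6 \cdot 64893 = 389358$)
$a - Q{\left(-602,- \frac{387}{-85} \right)} = 389358 - - \frac{387}{-85} = 389358 - \left(-387\right) \left(- \frac{1}{85}\right) = 389358 - \frac{387}{85} = \frac{33095043}{85}$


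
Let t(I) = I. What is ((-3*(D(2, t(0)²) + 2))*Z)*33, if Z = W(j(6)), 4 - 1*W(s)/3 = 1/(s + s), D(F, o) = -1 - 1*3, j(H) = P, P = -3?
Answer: 2475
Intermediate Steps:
j(H) = -3
D(F, o) = -4 (D(F, o) = -1 - 3 = -4)
W(s) = 12 - 3/(2*s) (W(s) = 12 - 3/(s + s) = 12 - 3*1/(2*s) = 12 - 3/(2*s))
Z = 25/2 (Z = 12 - 3/2/(-3) = 12 - 3/2*(-⅓) = 12 + ½ = 25/2 ≈ 12.500)
((-3*(D(2, t(0)²) + 2))*Z)*33 = (-3*(-4 + 2)*(25/2))*33 = (-3*(-2)*(25/2))*33 = (6*(25/2))*33 = 75*33 = 2475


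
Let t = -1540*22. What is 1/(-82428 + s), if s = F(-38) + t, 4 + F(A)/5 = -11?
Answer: -1/116383 ≈ -8.5923e-6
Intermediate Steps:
t = -33880
F(A) = -75 (F(A) = -20 + 5*(-11) = -20 - 55 = -75)
s = -33955 (s = -75 - 33880 = -33955)
1/(-82428 + s) = 1/(-82428 - 33955) = 1/(-116383) = -1/116383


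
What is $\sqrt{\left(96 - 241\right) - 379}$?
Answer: $2 i \sqrt{131} \approx 22.891 i$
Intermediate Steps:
$\sqrt{\left(96 - 241\right) - 379} = \sqrt{-145 - 379} = \sqrt{-524} = 2 i \sqrt{131}$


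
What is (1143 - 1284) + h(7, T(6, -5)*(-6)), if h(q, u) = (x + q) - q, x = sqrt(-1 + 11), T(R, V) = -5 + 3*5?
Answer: -141 + sqrt(10) ≈ -137.84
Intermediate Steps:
T(R, V) = 10 (T(R, V) = -5 + 15 = 10)
x = sqrt(10) ≈ 3.1623
h(q, u) = sqrt(10) (h(q, u) = (sqrt(10) + q) - q = (q + sqrt(10)) - q = sqrt(10))
(1143 - 1284) + h(7, T(6, -5)*(-6)) = (1143 - 1284) + sqrt(10) = -141 + sqrt(10)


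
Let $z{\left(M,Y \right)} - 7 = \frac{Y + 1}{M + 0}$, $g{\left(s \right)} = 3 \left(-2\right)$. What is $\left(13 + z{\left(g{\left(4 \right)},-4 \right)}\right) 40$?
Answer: $820$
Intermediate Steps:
$g{\left(s \right)} = -6$
$z{\left(M,Y \right)} = 7 + \frac{1 + Y}{M}$ ($z{\left(M,Y \right)} = 7 + \frac{Y + 1}{M + 0} = 7 + \frac{1 + Y}{M}$)
$\left(13 + z{\left(g{\left(4 \right)},-4 \right)}\right) 40 = \left(13 + \frac{1 - 4 + 7 \left(-6\right)}{-6}\right) 40 = \left(13 - \frac{1 - 4 - 42}{6}\right) 40 = \left(13 - - \frac{15}{2}\right) 40 = \left(13 + \frac{15}{2}\right) 40 = \frac{41}{2} \cdot 40 = 820$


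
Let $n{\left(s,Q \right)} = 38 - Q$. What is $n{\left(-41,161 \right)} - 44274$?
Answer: $-44397$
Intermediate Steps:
$n{\left(-41,161 \right)} - 44274 = \left(38 - 161\right) - 44274 = -123 - 44274 = -44397$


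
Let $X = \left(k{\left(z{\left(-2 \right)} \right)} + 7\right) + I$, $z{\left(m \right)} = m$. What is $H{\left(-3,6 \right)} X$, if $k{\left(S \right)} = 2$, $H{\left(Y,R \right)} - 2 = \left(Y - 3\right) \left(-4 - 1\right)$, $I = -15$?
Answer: $-192$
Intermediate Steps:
$H{\left(Y,R \right)} = 17 - 5 Y$ ($H{\left(Y,R \right)} = 2 + \left(Y - 3\right) \left(-4 - 1\right) = 2 + \left(-3 + Y\right) \left(-5\right) = 2 - \left(-15 + 5 Y\right) = 17 - 5 Y$)
$X = -6$ ($X = \left(2 + 7\right) - 15 = 9 - 15 = -6$)
$H{\left(-3,6 \right)} X = \left(17 - -15\right) \left(-6\right) = \left(17 + 15\right) \left(-6\right) = 32 \left(-6\right) = -192$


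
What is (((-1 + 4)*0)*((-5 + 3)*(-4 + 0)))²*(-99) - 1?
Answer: -1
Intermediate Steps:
(((-1 + 4)*0)*((-5 + 3)*(-4 + 0)))²*(-99) - 1 = ((3*0)*(-2*(-4)))²*(-99) - 1 = (0*8)²*(-99) - 1 = 0²*(-99) - 1 = 0*(-99) - 1 = 0 - 1 = -1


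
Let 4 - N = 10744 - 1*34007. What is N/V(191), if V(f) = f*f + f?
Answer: 23267/36672 ≈ 0.63446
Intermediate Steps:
V(f) = f + f² (V(f) = f² + f = f + f²)
N = 23267 (N = 4 - (10744 - 1*34007) = 4 - (10744 - 34007) = 4 - 1*(-23263) = 4 + 23263 = 23267)
N/V(191) = 23267/((191*(1 + 191))) = 23267/((191*192)) = 23267/36672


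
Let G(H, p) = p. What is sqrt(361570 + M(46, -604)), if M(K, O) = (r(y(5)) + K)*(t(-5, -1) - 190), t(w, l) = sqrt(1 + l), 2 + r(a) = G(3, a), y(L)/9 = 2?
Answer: sqrt(349790) ≈ 591.43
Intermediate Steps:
y(L) = 18 (y(L) = 9*2 = 18)
r(a) = -2 + a
M(K, O) = -3040 - 190*K (M(K, O) = ((-2 + 18) + K)*(sqrt(1 - 1) - 190) = (16 + K)*(sqrt(0) - 190) = (16 + K)*(0 - 190) = (16 + K)*(-190) = -3040 - 190*K)
sqrt(361570 + M(46, -604)) = sqrt(361570 + (-3040 - 190*46)) = sqrt(361570 + (-3040 - 8740)) = sqrt(361570 - 11780) = sqrt(349790)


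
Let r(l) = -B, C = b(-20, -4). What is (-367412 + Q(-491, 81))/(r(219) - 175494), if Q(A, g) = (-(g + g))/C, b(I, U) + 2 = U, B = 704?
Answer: 367385/176198 ≈ 2.0851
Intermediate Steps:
b(I, U) = -2 + U
C = -6 (C = -2 - 4 = -6)
Q(A, g) = g/3 (Q(A, g) = -(g + g)/(-6) = -2*g*(-1/6) = g/3)
r(l) = -704 (r(l) = -1*704 = -704)
(-367412 + Q(-491, 81))/(r(219) - 175494) = (-367412 + (1/3)*81)/(-704 - 175494) = (-367412 + 27)/(-176198) = -367385*(-1/176198) = 367385/176198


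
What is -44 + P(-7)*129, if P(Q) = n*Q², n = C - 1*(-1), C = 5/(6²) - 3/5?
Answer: 201739/60 ≈ 3362.3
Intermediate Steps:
C = -83/180 (C = 5/36 - 3*⅕ = 5*(1/36) - ⅗ = 5/36 - ⅗ = -83/180 ≈ -0.46111)
n = 97/180 (n = -83/180 - 1*(-1) = -83/180 + 1 = 97/180 ≈ 0.53889)
P(Q) = 97*Q²/180
-44 + P(-7)*129 = -44 + ((97/180)*(-7)²)*129 = -44 + ((97/180)*49)*129 = -44 + (4753/180)*129 = -44 + 204379/60 = 201739/60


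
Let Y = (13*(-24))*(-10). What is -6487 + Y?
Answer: -3367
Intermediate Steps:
Y = 3120 (Y = -312*(-10) = 3120)
-6487 + Y = -6487 + 3120 = -3367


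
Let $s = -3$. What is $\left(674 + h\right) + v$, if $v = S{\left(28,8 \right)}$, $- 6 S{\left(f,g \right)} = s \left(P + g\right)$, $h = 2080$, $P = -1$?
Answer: $\frac{5515}{2} \approx 2757.5$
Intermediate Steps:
$S{\left(f,g \right)} = - \frac{1}{2} + \frac{g}{2}$ ($S{\left(f,g \right)} = - \frac{\left(-3\right) \left(-1 + g\right)}{6} = - \frac{3 - 3 g}{6} = - \frac{1}{2} + \frac{g}{2}$)
$v = \frac{7}{2}$ ($v = - \frac{1}{2} + \frac{1}{2} \cdot 8 = - \frac{1}{2} + 4 = \frac{7}{2} \approx 3.5$)
$\left(674 + h\right) + v = \left(674 + 2080\right) + \frac{7}{2} = 2754 + \frac{7}{2} = \frac{5515}{2}$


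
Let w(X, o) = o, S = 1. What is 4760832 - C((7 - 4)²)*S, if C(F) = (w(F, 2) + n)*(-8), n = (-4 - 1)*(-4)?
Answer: 4761008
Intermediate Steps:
n = 20 (n = -5*(-4) = 20)
C(F) = -176 (C(F) = (2 + 20)*(-8) = 22*(-8) = -176)
4760832 - C((7 - 4)²)*S = 4760832 - (-176) = 4760832 - 1*(-176) = 4760832 + 176 = 4761008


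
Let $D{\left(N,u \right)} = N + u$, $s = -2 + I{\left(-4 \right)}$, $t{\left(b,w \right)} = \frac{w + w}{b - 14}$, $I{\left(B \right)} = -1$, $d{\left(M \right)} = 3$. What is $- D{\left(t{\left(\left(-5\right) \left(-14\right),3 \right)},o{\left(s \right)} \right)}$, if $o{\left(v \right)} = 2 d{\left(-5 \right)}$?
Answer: $- \frac{171}{28} \approx -6.1071$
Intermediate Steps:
$t{\left(b,w \right)} = \frac{2 w}{-14 + b}$
$s = -3$ ($s = -2 - 1 = -3$)
$o{\left(v \right)} = 6$ ($o{\left(v \right)} = 2 \cdot 3 = 6$)
$- D{\left(t{\left(\left(-5\right) \left(-14\right),3 \right)},o{\left(s \right)} \right)} = - (2 \cdot 3 \frac{1}{-14 - -70} + 6) = - (2 \cdot 3 \frac{1}{-14 + 70} + 6) = - (2 \cdot 3 \cdot \frac{1}{56} + 6) = - (\frac{3}{28} + 6) = \left(-1\right) \frac{171}{28} = - \frac{171}{28}$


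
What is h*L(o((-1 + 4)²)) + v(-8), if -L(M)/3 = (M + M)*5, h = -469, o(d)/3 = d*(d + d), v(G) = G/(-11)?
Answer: 75218228/11 ≈ 6.8380e+6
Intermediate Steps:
v(G) = -G/11 (v(G) = G*(-1/11) = -G/11)
o(d) = 6*d² (o(d) = 3*(d*(d + d)) = 3*(d*(2*d)) = 3*(2*d²) = 6*d²)
L(M) = -30*M (L(M) = -3*(M + M)*5 = -3*2*M*5 = -30*M)
h*L(o((-1 + 4)²)) + v(-8) = -(-14070)*6*((-1 + 4)²)² - 1/11*(-8) = -(-14070)*6*(3²)² + 8/11 = -(-14070)*6*9² + 8/11 = -(-14070)*6*81 + 8/11 = -(-14070)*486 + 8/11 = -469*(-14580) + 8/11 = 6838020 + 8/11 = 75218228/11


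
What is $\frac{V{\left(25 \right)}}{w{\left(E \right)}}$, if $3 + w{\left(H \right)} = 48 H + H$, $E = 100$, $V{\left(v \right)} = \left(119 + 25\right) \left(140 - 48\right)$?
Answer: $\frac{13248}{4897} \approx 2.7053$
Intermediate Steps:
$V{\left(v \right)} = 13248$ ($V{\left(v \right)} = 144 \cdot 92 = 13248$)
$w{\left(H \right)} = -3 + 49 H$ ($w{\left(H \right)} = -3 + \left(48 H + H\right) = -3 + 49 H$)
$\frac{V{\left(25 \right)}}{w{\left(E \right)}} = \frac{13248}{-3 + 49 \cdot 100} = \frac{13248}{-3 + 4900} = \frac{13248}{4897}$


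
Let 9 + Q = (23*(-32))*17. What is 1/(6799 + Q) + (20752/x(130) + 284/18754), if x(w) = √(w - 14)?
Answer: 803147/53655194 + 10376*√29/29 ≈ 1926.8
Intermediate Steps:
x(w) = √(-14 + w)
Q = -12521 (Q = -9 + (23*(-32))*17 = -9 - 736*17 = -9 - 12512 = -12521)
1/(6799 + Q) + (20752/x(130) + 284/18754) = 1/(6799 - 12521) + (20752/(√(-14 + 130)) + 284/18754) = 1/(-5722) + (20752/(√116) + 284*(1/18754)) = -1/5722 + (20752/((2*√29)) + 142/9377) = -1/5722 + (20752*(√29/58) + 142/9377) = -1/5722 + (10376*√29/29 + 142/9377) = -1/5722 + (142/9377 + 10376*√29/29) = 803147/53655194 + 10376*√29/29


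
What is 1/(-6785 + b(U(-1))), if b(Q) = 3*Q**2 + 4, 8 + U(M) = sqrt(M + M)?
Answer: I/(-6595*I + 48*sqrt(2)) ≈ -0.00015161 + 1.5606e-6*I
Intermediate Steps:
U(M) = -8 + sqrt(2)*sqrt(M) (U(M) = -8 + sqrt(M + M) = -8 + sqrt(2*M) = -8 + sqrt(2)*sqrt(M))
b(Q) = 4 + 3*Q**2
1/(-6785 + b(U(-1))) = 1/(-6785 + (4 + 3*(-8 + sqrt(2)*sqrt(-1))**2)) = 1/(-6785 + (4 + 3*(-8 + sqrt(2)*I)**2)) = 1/(-6785 + (4 + 3*(-8 + I*sqrt(2))**2)) = 1/(-6781 + 3*(-8 + I*sqrt(2))**2)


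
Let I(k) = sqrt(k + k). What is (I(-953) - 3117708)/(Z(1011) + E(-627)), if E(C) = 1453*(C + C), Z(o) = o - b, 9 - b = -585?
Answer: 346412/202405 - I*sqrt(1906)/1821645 ≈ 1.7115 - 2.3966e-5*I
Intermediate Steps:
b = 594 (b = 9 - 1*(-585) = 9 + 585 = 594)
I(k) = sqrt(2)*sqrt(k) (I(k) = sqrt(2*k) = sqrt(2)*sqrt(k))
Z(o) = -594 + o (Z(o) = o - 1*594 = o - 594 = -594 + o)
E(C) = 2906*C (E(C) = 1453*(2*C) = 2906*C)
(I(-953) - 3117708)/(Z(1011) + E(-627)) = (sqrt(2)*sqrt(-953) - 3117708)/((-594 + 1011) + 2906*(-627)) = (sqrt(2)*(I*sqrt(953)) - 3117708)/(417 - 1822062) = (I*sqrt(1906) - 3117708)/(-1821645) = (-3117708 + I*sqrt(1906))*(-1/1821645) = 346412/202405 - I*sqrt(1906)/1821645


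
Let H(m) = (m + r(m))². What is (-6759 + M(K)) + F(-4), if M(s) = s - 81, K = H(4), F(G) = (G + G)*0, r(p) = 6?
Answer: -6740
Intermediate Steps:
H(m) = (6 + m)² (H(m) = (m + 6)² = (6 + m)²)
F(G) = 0 (F(G) = (2*G)*0 = 0)
K = 100 (K = (6 + 4)² = 10² = 100)
M(s) = -81 + s
(-6759 + M(K)) + F(-4) = (-6759 + (-81 + 100)) + 0 = (-6759 + 19) + 0 = -6740 + 0 = -6740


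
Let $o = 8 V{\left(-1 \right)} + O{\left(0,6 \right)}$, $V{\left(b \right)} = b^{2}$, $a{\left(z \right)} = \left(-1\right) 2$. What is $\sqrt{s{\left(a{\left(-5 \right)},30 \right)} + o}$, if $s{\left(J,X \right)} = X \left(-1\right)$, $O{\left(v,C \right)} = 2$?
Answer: $2 i \sqrt{5} \approx 4.4721 i$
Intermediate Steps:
$a{\left(z \right)} = -2$
$s{\left(J,X \right)} = - X$
$o = 10$ ($o = 8 \left(-1\right)^{2} + 2 = 8 \cdot 1 + 2 = 8 + 2 = 10$)
$\sqrt{s{\left(a{\left(-5 \right)},30 \right)} + o} = \sqrt{\left(-1\right) 30 + 10} = \sqrt{-30 + 10} = \sqrt{-20} = 2 i \sqrt{5}$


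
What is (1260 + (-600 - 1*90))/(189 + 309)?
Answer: 95/83 ≈ 1.1446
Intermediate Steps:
(1260 + (-600 - 1*90))/(189 + 309) = (1260 + (-600 - 90))/498 = (1260 - 690)*(1/498) = 570*(1/498) = 95/83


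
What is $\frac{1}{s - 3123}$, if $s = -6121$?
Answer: $- \frac{1}{9244} \approx -0.00010818$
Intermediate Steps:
$\frac{1}{s - 3123} = \frac{1}{-6121 - 3123} = \frac{1}{-9244} = - \frac{1}{9244}$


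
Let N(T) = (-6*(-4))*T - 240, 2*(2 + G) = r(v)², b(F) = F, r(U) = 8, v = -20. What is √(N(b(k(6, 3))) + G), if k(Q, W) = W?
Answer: I*√138 ≈ 11.747*I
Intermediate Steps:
G = 30 (G = -2 + (½)*8² = -2 + (½)*64 = -2 + 32 = 30)
N(T) = -240 + 24*T (N(T) = 24*T - 240 = -240 + 24*T)
√(N(b(k(6, 3))) + G) = √((-240 + 24*3) + 30) = √((-240 + 72) + 30) = √(-168 + 30) = √(-138) = I*√138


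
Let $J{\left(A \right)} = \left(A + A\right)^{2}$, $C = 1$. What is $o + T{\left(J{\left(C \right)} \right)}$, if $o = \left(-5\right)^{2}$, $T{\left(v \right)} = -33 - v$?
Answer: $-12$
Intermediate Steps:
$J{\left(A \right)} = 4 A^{2}$ ($J{\left(A \right)} = \left(2 A\right)^{2} = 4 A^{2}$)
$o = 25$
$o + T{\left(J{\left(C \right)} \right)} = 25 - \left(33 + 4 \cdot 1^{2}\right) = 25 - \left(33 + 4 \cdot 1\right) = 25 - 37 = -12$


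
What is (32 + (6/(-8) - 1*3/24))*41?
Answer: 10209/8 ≈ 1276.1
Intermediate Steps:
(32 + (6/(-8) - 1*3/24))*41 = (32 + (6*(-⅛) - 3*1/24))*41 = (32 + (-¾ - ⅛))*41 = (32 - 7/8)*41 = (249/8)*41 = 10209/8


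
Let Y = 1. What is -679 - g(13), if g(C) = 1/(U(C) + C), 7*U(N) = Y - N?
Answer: -53648/79 ≈ -679.09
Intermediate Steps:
U(N) = ⅐ - N/7 (U(N) = (1 - N)/7 = ⅐ - N/7)
g(C) = 1/(⅐ + 6*C/7) (g(C) = 1/((⅐ - C/7) + C) = 1/(⅐ + 6*C/7))
-679 - g(13) = -679 - 7/(1 + 6*13) = -679 - 7/(1 + 78) = -679 - 7/79 = -53648/79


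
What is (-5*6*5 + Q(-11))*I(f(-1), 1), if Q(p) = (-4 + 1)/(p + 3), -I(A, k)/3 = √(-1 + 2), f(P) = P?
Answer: 3591/8 ≈ 448.88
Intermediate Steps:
I(A, k) = -3 (I(A, k) = -3*√(-1 + 2) = -3*√1 = -3*1 = -3)
Q(p) = -3/(3 + p)
(-5*6*5 + Q(-11))*I(f(-1), 1) = (-5*6*5 - 3/(3 - 11))*(-3) = (-30*5 - 3/(-8))*(-3) = (-150 - 3*(-⅛))*(-3) = (-150 + 3/8)*(-3) = -1197/8*(-3) = 3591/8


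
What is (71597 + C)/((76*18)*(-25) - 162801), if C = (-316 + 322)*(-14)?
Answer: -71513/197001 ≈ -0.36301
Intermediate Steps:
C = -84 (C = 6*(-14) = -84)
(71597 + C)/((76*18)*(-25) - 162801) = (71597 - 84)/((76*18)*(-25) - 162801) = 71513/(1368*(-25) - 162801) = 71513/(-34200 - 162801) = 71513/(-197001) = 71513*(-1/197001) = -71513/197001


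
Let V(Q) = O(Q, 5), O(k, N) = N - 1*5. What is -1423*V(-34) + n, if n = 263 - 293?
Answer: -30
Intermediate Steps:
n = -30
O(k, N) = -5 + N (O(k, N) = N - 5 = -5 + N)
V(Q) = 0 (V(Q) = -5 + 5 = 0)
-1423*V(-34) + n = -1423*0 - 30 = 0 - 30 = -30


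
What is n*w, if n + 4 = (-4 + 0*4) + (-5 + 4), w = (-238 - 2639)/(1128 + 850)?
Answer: 25893/1978 ≈ 13.090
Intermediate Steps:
w = -2877/1978 ≈ -1.4545
n = -9 (n = -4 + ((-4 + 0*4) + (-5 + 4)) = -4 + ((-4 + 0) - 1) = -4 + (-4 - 1) = -4 - 5 = -9)
n*w = -9*(-2877/1978) = 25893/1978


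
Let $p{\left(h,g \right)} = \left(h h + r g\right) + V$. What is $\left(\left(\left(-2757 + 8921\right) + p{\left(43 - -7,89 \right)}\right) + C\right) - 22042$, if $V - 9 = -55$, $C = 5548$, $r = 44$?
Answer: $-3960$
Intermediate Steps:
$V = -46$ ($V = 9 - 55 = -46$)
$p{\left(h,g \right)} = -46 + h^{2} + 44 g$ ($p{\left(h,g \right)} = \left(h h + 44 g\right) - 46 = \left(h^{2} + 44 g\right) - 46 = -46 + h^{2} + 44 g$)
$\left(\left(\left(-2757 + 8921\right) + p{\left(43 - -7,89 \right)}\right) + C\right) - 22042 = \left(\left(\left(-2757 + 8921\right) + \left(-46 + \left(43 - -7\right)^{2} + 44 \cdot 89\right)\right) + 5548\right) - 22042 = \left(\left(6164 + \left(-46 + \left(43 + 7\right)^{2} + 3916\right)\right) + 5548\right) - 22042 = \left(\left(6164 + \left(-46 + 50^{2} + 3916\right)\right) + 5548\right) - 22042 = \left(\left(6164 + \left(-46 + 2500 + 3916\right)\right) + 5548\right) - 22042 = \left(\left(6164 + 6370\right) + 5548\right) - 22042 = \left(12534 + 5548\right) - 22042 = 18082 - 22042 = -3960$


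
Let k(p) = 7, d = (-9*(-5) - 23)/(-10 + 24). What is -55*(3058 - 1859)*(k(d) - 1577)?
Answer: 103533650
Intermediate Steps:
d = 11/7 (d = (45 - 23)/14 = 22*(1/14) = 11/7 ≈ 1.5714)
-55*(3058 - 1859)*(k(d) - 1577) = -55*(3058 - 1859)*(7 - 1577) = -65945*(-1570) = -55*(-1882430) = 103533650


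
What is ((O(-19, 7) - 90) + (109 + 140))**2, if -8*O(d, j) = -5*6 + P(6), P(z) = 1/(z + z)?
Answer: 244078129/9216 ≈ 26484.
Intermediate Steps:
P(z) = 1/(2*z)
O(d, j) = 359/96 (O(d, j) = -(-5*6 + (1/2)/6)/8 = -(-30 + (1/2)*(1/6))/8 = -(-30 + 1/12)/8 = -1/8*(-359/12) = 359/96)
((O(-19, 7) - 90) + (109 + 140))**2 = ((359/96 - 90) + (109 + 140))**2 = (-8281/96 + 249)**2 = (15623/96)**2 = 244078129/9216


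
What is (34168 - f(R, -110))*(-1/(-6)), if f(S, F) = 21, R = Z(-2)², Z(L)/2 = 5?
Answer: 34147/6 ≈ 5691.2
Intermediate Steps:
Z(L) = 10 (Z(L) = 2*5 = 10)
R = 100 (R = 10² = 100)
(34168 - f(R, -110))*(-1/(-6)) = (34168 - 1*21)*(-1/(-6)) = (34168 - 21)*(-⅙*(-1)) = 34147*(⅙) = 34147/6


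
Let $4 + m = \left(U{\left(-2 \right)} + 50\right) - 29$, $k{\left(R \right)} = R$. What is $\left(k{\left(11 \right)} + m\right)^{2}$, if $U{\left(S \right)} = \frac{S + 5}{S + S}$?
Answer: $\frac{11881}{16} \approx 742.56$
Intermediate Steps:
$U{\left(S \right)} = \frac{5 + S}{2 S}$
$m = \frac{65}{4}$ ($m = -4 - \left(-21 - \frac{5 - 2}{2 \left(-2\right)}\right) = -4 - \left(-21 + \frac{3}{4}\right) = -4 + \left(\left(- \frac{3}{4} + 50\right) - 29\right) = -4 + \left(\frac{197}{4} - 29\right) = -4 + \frac{81}{4} = \frac{65}{4} \approx 16.25$)
$\left(k{\left(11 \right)} + m\right)^{2} = \left(11 + \frac{65}{4}\right)^{2} = \left(\frac{109}{4}\right)^{2} = \frac{11881}{16}$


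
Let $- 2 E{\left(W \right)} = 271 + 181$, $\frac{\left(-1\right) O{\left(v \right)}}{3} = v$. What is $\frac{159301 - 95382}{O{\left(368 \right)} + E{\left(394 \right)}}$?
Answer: $- \frac{63919}{1330} \approx -48.059$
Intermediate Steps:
$O{\left(v \right)} = - 3 v$
$E{\left(W \right)} = -226$ ($E{\left(W \right)} = - \frac{271 + 181}{2} = \left(- \frac{1}{2}\right) 452 = -226$)
$\frac{159301 - 95382}{O{\left(368 \right)} + E{\left(394 \right)}} = \frac{159301 - 95382}{\left(-3\right) 368 - 226} = \frac{63919}{-1104 - 226} = \frac{63919}{-1330} = 63919 \left(- \frac{1}{1330}\right) = - \frac{63919}{1330}$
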